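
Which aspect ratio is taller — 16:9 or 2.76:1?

16:9 = 1.778 and 2.76; 2.76 > 1.778. The smaller width-to-height ratio is the taller frame.

16:9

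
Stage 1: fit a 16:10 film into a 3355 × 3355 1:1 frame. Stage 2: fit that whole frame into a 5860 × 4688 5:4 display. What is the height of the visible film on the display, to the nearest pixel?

Inside the 3355×3355 canvas the film is width-limited at 3355.00 × 2096.88.
Second fit — the 1:1 canvas into 5860×4688 spans the height: 4688.00 × 4688.00 (×1.3973 from 3355×3355).
So the film's height is 2096.88 × 1.3973 ≈ 2930.00.

2930 px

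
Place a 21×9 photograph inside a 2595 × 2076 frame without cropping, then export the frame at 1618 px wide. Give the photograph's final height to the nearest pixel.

In the 2595×2076 frame the photograph fills the width: height = 2595 × 9/21 ≈ 1112.14 px.
Resizing to 1618 px wide multiplies everything by 0.6235: 1112.14 → 693.43 px.

693 px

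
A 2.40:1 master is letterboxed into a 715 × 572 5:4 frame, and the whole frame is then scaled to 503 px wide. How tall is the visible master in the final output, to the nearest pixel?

At 715×572 the master is width-limited, so height = 715 / 2.400 ≈ 297.92 px.
Resizing to 503 px wide multiplies everything by 0.7035: 297.92 → 209.58 px.

210 px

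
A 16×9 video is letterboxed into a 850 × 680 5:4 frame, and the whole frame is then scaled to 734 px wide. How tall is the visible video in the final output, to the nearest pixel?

413 px

In the 850×680 frame the video fills the width: height = 850 × 9/16 ≈ 478.12 px.
The frame scales by 734/850 = 0.8635; 478.12 × 0.8635 ≈ 412.88 px.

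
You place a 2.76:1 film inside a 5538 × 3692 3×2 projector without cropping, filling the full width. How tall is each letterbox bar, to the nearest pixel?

843 px

That makes the image 2006.52 px tall (5538 / 2.760).
Leftover height: 3692 − 2006.52 = 1685.48 px → 842.74 each side.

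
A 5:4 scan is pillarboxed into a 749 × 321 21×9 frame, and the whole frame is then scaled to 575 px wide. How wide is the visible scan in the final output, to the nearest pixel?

Fitted into 749×321, the scan spans the height; its width is 321 × 5/4 ≈ 401.25 px.
Scaling 749 → 575 is ×0.7677, so the width becomes 401.25 × 0.7677 ≈ 308.04 px.

308 px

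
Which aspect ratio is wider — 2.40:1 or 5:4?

2.40:1

2.4 and 5:4 = 1.25; 2.4 > 1.25.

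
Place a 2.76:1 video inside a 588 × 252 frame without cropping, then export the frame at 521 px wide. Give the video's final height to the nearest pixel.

189 px

In the 588×252 frame the video fills the width: height = 588 / 2.760 ≈ 213.04 px.
Resizing to 521 px wide multiplies everything by 0.8861: 213.04 → 188.77 px.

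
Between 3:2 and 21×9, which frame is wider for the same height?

3:2 = 1.5 and 21×9 = 2.333; 2.333 > 1.5.

21×9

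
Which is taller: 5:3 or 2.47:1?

5:3

5:3 = 1.667 and 2.47; 2.47 > 1.667. The smaller width-to-height ratio is the taller frame.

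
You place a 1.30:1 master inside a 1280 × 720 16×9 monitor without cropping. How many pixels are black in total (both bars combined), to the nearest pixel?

Since 1.300 < 1.778, the master is height-limited.
The master is 720 × 1.300 ≈ 936.0000 px wide.
1280 − 936.0000 = 344.0000 px of bars.
Across the 720-px span: 344.0000 × 720 ≈ 247680 px.

247680 pixels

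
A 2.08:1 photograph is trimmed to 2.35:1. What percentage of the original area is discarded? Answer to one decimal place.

Going from 2.08:1 to 2.35:1 means cutting height while keeping width.
Fraction kept = (2.080)/(2.350) ≈ 88.51%, so 11.49% is lost.

11.5%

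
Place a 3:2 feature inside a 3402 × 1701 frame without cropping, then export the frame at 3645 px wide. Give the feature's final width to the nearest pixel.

In the 3402×1701 frame the feature fills the height: width = 1701 × 3/2 ≈ 2551.50 px.
Resizing to 3645 px wide multiplies everything by 1.0714: 2551.50 → 2733.75 px.

2734 px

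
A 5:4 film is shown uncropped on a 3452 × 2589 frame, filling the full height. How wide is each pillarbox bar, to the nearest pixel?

108 px

That makes the image 3236.25 px wide (2589 × 5/4).
3452 − 3236.25 = 215.75 px of bars (107.88 each).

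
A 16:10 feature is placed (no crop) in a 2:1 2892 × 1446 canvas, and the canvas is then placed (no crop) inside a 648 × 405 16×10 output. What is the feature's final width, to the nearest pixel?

16:10 in 2892×1446: fills the height, so the feature is 2313.60 × 1446.00.
The 2:1 canvas is width-limited in 648×405, giving 648.00 × 324.00; scale factor 0.2241.
Applying the same ×0.2241: 2313.60 → 518.40.

518 px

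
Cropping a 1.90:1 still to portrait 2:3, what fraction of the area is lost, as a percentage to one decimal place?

64.9%

The height stays; only width is cut (since portrait 2:3 is narrower than 1.90:1).
(0.667)/(1.900) ≈ 0.351 of the area survives, leaving 64.91% discarded.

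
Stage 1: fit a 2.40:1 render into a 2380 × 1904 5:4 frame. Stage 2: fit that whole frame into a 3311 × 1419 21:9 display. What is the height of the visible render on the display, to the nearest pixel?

739 px

2.40:1 in 2380×1904: fills the width, so the render is 2380.00 × 991.67.
The 5:4 canvas is height-limited in 3311×1419, giving 1773.75 × 1419.00; scale factor 0.7453.
So the render's height is 991.67 × 0.7453 ≈ 739.06.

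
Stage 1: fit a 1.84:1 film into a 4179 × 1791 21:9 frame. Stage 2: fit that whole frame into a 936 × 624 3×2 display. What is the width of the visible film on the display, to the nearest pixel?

First fit — 1.84:1 into 4179×1791 spans the height: 3295.44 × 1791.00.
The 21:9 canvas is width-limited in 936×624, giving 936.00 × 401.14; scale factor 0.2240.
The film scales with it: width 3295.44 × 0.2240 ≈ 738.10.

738 px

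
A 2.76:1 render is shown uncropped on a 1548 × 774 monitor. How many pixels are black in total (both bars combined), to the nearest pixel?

2.76:1 is wider than 2:1, so it spans the full width.
Content height = 1548 / 2.760 ≈ 560.8696 px.
774 − 560.8696 = 213.1304 px of bars.
Bar area = 213.1304 × 1548 ≈ 329926 px.

329926 pixels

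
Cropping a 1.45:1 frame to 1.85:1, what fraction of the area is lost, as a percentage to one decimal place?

21.6%

Going from 1.45:1 to 1.85:1 means cutting height while keeping width.
Area ratio = (1.450)/(1.850) = 78.38%; the remaining 21.62% is cropped out.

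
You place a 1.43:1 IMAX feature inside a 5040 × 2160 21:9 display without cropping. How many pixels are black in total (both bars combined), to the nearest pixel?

4214592 pixels

1.43:1 IMAX is narrower than 21:9, so it spans the full height.
The feature is 2160 × 1.430 ≈ 3088.8000 px wide.
5040 − 3088.8000 = 1951.2000 px of bars.
That's 1951.2000 × 2160 ≈ 4214592 black pixels.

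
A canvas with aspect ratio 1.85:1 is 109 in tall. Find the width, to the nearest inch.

202 in

109 × 1.850 = 201.65.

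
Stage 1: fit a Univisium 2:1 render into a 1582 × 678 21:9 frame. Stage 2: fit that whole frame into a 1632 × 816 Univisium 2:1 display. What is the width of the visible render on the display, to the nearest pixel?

1399 px

Inside the 1582×678 canvas the render is height-limited at 1356.00 × 678.00.
Second fit — the 21:9 canvas into 1632×816 spans the width: 1632.00 × 699.43 (×1.0316 from 1582×678).
Applying the same ×1.0316: 1356.00 → 1398.86.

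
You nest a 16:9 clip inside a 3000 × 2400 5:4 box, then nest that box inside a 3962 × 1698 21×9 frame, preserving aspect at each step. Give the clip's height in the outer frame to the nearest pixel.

Inside the 3000×2400 canvas the clip is width-limited at 3000.00 × 1687.50.
Second fit — the 5:4 canvas into 3962×1698 spans the height: 2122.50 × 1698.00 (×0.7075 from 3000×2400).
The clip scales with it: height 1687.50 × 0.7075 ≈ 1193.91.

1194 px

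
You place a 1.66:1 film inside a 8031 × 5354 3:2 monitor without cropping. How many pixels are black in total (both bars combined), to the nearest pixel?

4144383 pixels

1.66:1 is wider than 3:2, so it spans the full width.
That makes the image 4837.9518 px tall (8031 / 1.660).
Black = 5354 − 4837.9518 = 516.0482 px.
Across the 8031-px span: 516.0482 × 8031 ≈ 4144383 px.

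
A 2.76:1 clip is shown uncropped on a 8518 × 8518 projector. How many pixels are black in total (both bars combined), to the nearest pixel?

46267801 pixels

Since 2.760 > 1.000, the clip is width-limited.
Content height = 8518 / 2.760 ≈ 3086.2319 px.
Leftover height: 8518 − 3086.2319 = 5431.7681 px.
Bar area = 5431.7681 × 8518 ≈ 46267801 px.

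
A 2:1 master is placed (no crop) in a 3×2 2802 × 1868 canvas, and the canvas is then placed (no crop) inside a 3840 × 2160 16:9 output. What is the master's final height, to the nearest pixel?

1620 px

2:1 in 2802×1868: fills the width, so the master is 2802.00 × 1401.00.
Second fit — the 3×2 canvas into 3840×2160 spans the height: 3240.00 × 2160.00 (×1.1563 from 2802×1868).
The master scales with it: height 1401.00 × 1.1563 ≈ 1620.00.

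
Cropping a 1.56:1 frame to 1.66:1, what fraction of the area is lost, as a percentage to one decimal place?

The width stays; only height is cut (since 1.66:1 is wider than 1.56:1).
Fraction kept = (1.560)/(1.660) ≈ 93.98%, so 6.02% is lost.

6.0%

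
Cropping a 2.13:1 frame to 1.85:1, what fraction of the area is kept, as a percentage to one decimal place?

The height stays; only width is cut (since 1.85:1 is narrower than 2.13:1).
Fraction kept = (1.850)/(2.130) ≈ 86.85%.

86.9%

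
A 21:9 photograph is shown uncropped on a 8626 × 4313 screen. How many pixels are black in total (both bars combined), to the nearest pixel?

5314848 pixels

Since 2.333 > 2.000, the photograph is width-limited.
The photograph is 8626 × 9/21 ≈ 3696.8571 px tall.
4313 − 3696.8571 = 616.1429 px of bars.
That's 616.1429 × 8626 ≈ 5314848 black pixels.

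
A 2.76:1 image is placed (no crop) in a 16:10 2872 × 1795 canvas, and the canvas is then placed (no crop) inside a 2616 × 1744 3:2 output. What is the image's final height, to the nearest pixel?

First fit — 2.76:1 into 2872×1795 spans the width: 2872.00 × 1040.58.
The 16:10 canvas is width-limited in 2616×1744, giving 2616.00 × 1635.00; scale factor 0.9109.
The image scales with it: height 1040.58 × 0.9109 ≈ 947.83.

948 px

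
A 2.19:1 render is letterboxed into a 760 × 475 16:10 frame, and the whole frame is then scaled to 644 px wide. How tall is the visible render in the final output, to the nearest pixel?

In the 760×475 frame the render fills the width: height = 760 / 2.190 ≈ 347.03 px.
Scaling 760 → 644 is ×0.8474, so the height becomes 347.03 × 0.8474 ≈ 294.06 px.

294 px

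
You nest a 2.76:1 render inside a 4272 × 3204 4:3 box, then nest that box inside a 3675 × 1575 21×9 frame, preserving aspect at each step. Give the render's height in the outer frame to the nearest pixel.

Inside the 4272×3204 canvas the render is width-limited at 4272.00 × 1547.83.
Second fit — the 4:3 canvas into 3675×1575 spans the height: 2100.00 × 1575.00 (×0.4916 from 4272×3204).
So the render's height is 1547.83 × 0.4916 ≈ 760.87.

761 px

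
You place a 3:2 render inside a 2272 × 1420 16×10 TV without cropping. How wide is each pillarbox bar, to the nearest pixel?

Since 1.500 < 1.600, the render is height-limited.
Content width = 1420 × 3/2 ≈ 2130.00 px.
Black = 2272 − 2130.00 = 142.00 px, or 71.00 per bar.

71 px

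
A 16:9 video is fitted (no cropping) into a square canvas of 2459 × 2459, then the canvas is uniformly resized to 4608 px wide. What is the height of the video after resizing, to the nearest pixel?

2592 px

At 2459×2459 the video is width-limited, so height = 2459 × 9/16 ≈ 1383.19 px.
Scaling 2459 → 4608 is ×1.8739, so the height becomes 1383.19 × 1.8739 ≈ 2592.00 px.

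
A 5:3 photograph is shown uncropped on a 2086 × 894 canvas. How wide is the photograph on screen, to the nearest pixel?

1490 px

5:3 (1.667) < 21:9 (2.333), so the photograph fills the height.
That makes the image 1490.00 px wide (894 × 5/3).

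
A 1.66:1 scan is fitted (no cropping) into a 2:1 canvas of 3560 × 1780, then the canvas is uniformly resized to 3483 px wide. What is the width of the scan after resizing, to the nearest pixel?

At 3560×1780 the scan is height-limited, so width = 1780 × 1.660 ≈ 2954.80 px.
Scaling 3560 → 3483 is ×0.9784, so the width becomes 2954.80 × 0.9784 ≈ 2890.89 px.

2891 px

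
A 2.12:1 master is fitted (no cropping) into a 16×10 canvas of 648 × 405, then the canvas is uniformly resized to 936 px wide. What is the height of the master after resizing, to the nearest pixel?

442 px

In the 648×405 frame the master fills the width: height = 648 / 2.120 ≈ 305.66 px.
The frame scales by 936/648 = 1.4444; 305.66 × 1.4444 ≈ 441.51 px.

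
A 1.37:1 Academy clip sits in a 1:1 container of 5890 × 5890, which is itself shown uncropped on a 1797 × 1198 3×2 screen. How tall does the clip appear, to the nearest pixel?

Inside the 5890×5890 canvas the clip is width-limited at 5890.00 × 4299.27.
Second fit — the 1:1 canvas into 1797×1198 spans the height: 1198.00 × 1198.00 (×0.2034 from 5890×5890).
So the clip's height is 4299.27 × 0.2034 ≈ 874.45.

874 px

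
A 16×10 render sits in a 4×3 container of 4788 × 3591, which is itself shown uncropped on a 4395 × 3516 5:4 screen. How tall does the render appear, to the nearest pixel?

2747 px

16×10 in 4788×3591: fills the width, so the render is 4788.00 × 2992.50.
4×3 in 4395×3516: fills the width, so the intermediate becomes 4395.00 × 3296.25 — a scale of ×0.9179.
So the render's height is 2992.50 × 0.9179 ≈ 2746.88.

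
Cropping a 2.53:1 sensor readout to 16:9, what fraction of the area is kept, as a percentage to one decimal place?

The height stays; only width is cut (since 16:9 is narrower than 2.53:1).
Area ratio = (1.778)/(2.530) = 70.27% retained.

70.3%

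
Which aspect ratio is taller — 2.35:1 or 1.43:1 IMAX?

1.43:1 IMAX

2.35 and 1.43; 2.35 > 1.43. The smaller width-to-height ratio is the taller frame.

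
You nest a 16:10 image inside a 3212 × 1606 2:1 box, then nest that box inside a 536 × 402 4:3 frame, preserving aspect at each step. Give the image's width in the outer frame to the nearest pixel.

429 px

16:10 in 3212×1606: fills the height, so the image is 2569.60 × 1606.00.
The 2:1 canvas is width-limited in 536×402, giving 536.00 × 268.00; scale factor 0.1669.
So the image's width is 2569.60 × 0.1669 ≈ 428.80.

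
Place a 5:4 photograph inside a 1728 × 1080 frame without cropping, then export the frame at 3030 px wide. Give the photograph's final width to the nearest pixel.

Fitted into 1728×1080, the photograph spans the height; its width is 1080 × 5/4 ≈ 1350.00 px.
Resizing to 3030 px wide multiplies everything by 1.7535: 1350.00 → 2367.19 px.

2367 px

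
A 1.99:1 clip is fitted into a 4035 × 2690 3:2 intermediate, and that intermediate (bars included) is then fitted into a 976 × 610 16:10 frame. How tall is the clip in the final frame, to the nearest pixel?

460 px

Inside the 4035×2690 canvas the clip is width-limited at 4035.00 × 2027.64.
3:2 in 976×610: fills the height, so the intermediate becomes 915.00 × 610.00 — a scale of ×0.2268.
The clip scales with it: height 2027.64 × 0.2268 ≈ 459.80.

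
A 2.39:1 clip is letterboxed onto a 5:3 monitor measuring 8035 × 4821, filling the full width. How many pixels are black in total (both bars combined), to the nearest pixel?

11723670 pixels

Content height = 8035 / 2.390 ≈ 3361.9247 px.
Leftover height: 4821 − 3361.9247 = 1459.0753 px.
Across the 8035-px span: 1459.0753 × 8035 ≈ 11723670 px.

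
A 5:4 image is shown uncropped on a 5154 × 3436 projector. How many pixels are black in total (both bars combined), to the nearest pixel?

5:4 is narrower than 3×2, so it spans the full height.
The image is 3436 × 5/4 ≈ 4295.0000 px wide.
Leftover width: 5154 − 4295.0000 = 859.0000 px.
Bar area = 859.0000 × 3436 ≈ 2951524 px.

2951524 pixels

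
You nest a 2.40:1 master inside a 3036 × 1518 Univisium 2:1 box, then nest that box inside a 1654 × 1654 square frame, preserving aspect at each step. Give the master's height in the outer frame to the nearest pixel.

Inside the 3036×1518 canvas the master is width-limited at 3036.00 × 1265.00.
The Univisium 2:1 canvas is width-limited in 1654×1654, giving 1654.00 × 827.00; scale factor 0.5448.
Applying the same ×0.5448: 1265.00 → 689.17.

689 px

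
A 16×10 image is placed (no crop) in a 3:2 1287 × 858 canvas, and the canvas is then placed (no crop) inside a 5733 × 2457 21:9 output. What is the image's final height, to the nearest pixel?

Inside the 1287×858 canvas the image is width-limited at 1287.00 × 804.38.
Second fit — the 3:2 canvas into 5733×2457 spans the height: 3685.50 × 2457.00 (×2.8636 from 1287×858).
The image scales with it: height 804.38 × 2.8636 ≈ 2303.44.

2303 px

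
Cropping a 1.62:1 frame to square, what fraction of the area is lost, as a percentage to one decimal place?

square is narrower than 1.62:1, so the crop keeps the full height and trims the width.
Area ratio = (1.000)/(1.620) = 61.73%; the remaining 38.27% is cropped out.

38.3%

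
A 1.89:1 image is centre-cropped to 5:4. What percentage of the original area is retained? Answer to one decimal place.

66.1%

The height stays; only width is cut (since 5:4 is narrower than 1.89:1).
Area ratio = (1.250)/(1.890) = 66.14% retained.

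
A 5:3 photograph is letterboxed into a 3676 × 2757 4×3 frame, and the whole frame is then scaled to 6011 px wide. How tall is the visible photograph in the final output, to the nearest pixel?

Fitted into 3676×2757, the photograph spans the width; its height is 3676 × 3/5 ≈ 2205.60 px.
Resizing to 6011 px wide multiplies everything by 1.6352: 2205.60 → 3606.60 px.

3607 px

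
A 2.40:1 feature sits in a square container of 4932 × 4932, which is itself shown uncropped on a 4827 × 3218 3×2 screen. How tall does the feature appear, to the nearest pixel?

1341 px

Inside the 4932×4932 canvas the feature is width-limited at 4932.00 × 2055.00.
square in 4827×3218: fills the height, so the intermediate becomes 3218.00 × 3218.00 — a scale of ×0.6525.
Applying the same ×0.6525: 2055.00 → 1340.83.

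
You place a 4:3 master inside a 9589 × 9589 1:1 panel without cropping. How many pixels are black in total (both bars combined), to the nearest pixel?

Since 1.333 > 1.000, the master is width-limited.
That makes the image 7191.7500 px tall (9589 × 3/4).
9589 − 7191.7500 = 2397.2500 px of bars.
Bar area = 2397.2500 × 9589 ≈ 22987230 px.

22987230 pixels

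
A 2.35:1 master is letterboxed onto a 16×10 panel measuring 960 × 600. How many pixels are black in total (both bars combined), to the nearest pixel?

183830 pixels

2.35:1 is wider than 16×10, so it spans the full width.
The master is 960 / 2.350 ≈ 408.5106 px tall.
Leftover height: 600 − 408.5106 = 191.4894 px.
Across the 960-px span: 191.4894 × 960 ≈ 183830 px.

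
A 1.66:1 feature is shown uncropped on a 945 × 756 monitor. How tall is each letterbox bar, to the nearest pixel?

93 px

1.66:1 is wider than 5:4, so it spans the full width.
That makes the image 569.28 px tall (945 / 1.660).
Leftover height: 756 − 569.28 = 186.72 px → 93.36 each side.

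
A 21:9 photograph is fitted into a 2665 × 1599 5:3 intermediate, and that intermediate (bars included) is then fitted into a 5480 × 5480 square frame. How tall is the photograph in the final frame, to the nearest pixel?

2349 px

21:9 in 2665×1599: fills the width, so the photograph is 2665.00 × 1142.14.
Second fit — the 5:3 canvas into 5480×5480 spans the width: 5480.00 × 3288.00 (×2.0563 from 2665×1599).
The photograph scales with it: height 1142.14 × 2.0563 ≈ 2348.57.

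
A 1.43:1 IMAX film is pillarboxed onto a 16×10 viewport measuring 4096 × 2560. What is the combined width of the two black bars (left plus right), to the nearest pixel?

435 px

Since 1.430 < 1.600, the film is height-limited.
The film is 2560 × 1.430 ≈ 3660.80 px wide.
4096 − 3660.80 = 435.20 px of bars.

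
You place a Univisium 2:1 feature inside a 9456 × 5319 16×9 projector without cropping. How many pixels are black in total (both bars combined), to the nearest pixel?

5588496 pixels

Univisium 2:1 (2.000) > 16×9 (1.778), so the feature fills the width.
The feature is 9456 × 1/2 ≈ 4728.0000 px tall.
Black = 5319 − 4728.0000 = 591.0000 px.
That's 591.0000 × 9456 ≈ 5588496 black pixels.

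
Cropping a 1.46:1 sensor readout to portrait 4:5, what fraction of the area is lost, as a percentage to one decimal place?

Going from 1.46:1 to portrait 4:5 means cutting width while keeping height.
(0.800)/(1.460) ≈ 0.548 of the area survives, leaving 45.21% discarded.

45.2%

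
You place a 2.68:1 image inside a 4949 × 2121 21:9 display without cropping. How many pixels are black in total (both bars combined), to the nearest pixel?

Since 2.680 > 2.333, the image is width-limited.
Content height = 4949 / 2.680 ≈ 1846.6418 px.
Leftover height: 2121 − 1846.6418 = 274.3582 px.
That's 274.3582 × 4949 ≈ 1357799 black pixels.

1357799 pixels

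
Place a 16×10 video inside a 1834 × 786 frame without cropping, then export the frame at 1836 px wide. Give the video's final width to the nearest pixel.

At 1834×786 the video is height-limited, so width = 786 × 16/10 ≈ 1257.60 px.
The frame scales by 1836/1834 = 1.0011; 1257.60 × 1.0011 ≈ 1258.97 px.

1259 px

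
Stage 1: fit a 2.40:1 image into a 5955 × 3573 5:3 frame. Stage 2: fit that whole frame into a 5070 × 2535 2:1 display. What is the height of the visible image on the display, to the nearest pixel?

2.40:1 in 5955×3573: fills the width, so the image is 5955.00 × 2481.25.
The 5:3 canvas is height-limited in 5070×2535, giving 4225.00 × 2535.00; scale factor 0.7095.
So the image's height is 2481.25 × 0.7095 ≈ 1760.42.

1760 px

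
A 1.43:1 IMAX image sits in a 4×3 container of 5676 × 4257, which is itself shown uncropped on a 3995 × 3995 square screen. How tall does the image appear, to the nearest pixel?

2794 px

1.43:1 IMAX in 5676×4257: fills the width, so the image is 5676.00 × 3969.23.
4×3 in 3995×3995: fills the width, so the intermediate becomes 3995.00 × 2996.25 — a scale of ×0.7038.
Applying the same ×0.7038: 3969.23 → 2793.71.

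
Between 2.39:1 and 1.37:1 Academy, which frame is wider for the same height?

2.39:1

2.39 and 1.37; 2.39 > 1.37.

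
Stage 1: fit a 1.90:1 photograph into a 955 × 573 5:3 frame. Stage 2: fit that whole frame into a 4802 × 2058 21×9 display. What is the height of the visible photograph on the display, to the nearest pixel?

1805 px

First fit — 1.90:1 into 955×573 spans the width: 955.00 × 502.63.
Second fit — the 5:3 canvas into 4802×2058 spans the height: 3430.00 × 2058.00 (×3.5916 from 955×573).
The photograph scales with it: height 502.63 × 3.5916 ≈ 1805.26.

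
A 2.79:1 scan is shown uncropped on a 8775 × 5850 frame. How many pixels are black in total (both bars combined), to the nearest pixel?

23734960 pixels

2.79:1 is wider than 3×2, so it spans the full width.
That makes the image 3145.1613 px tall (8775 / 2.790).
Black = 5850 − 3145.1613 = 2704.8387 px.
Across the 8775-px span: 2704.8387 × 8775 ≈ 23734960 px.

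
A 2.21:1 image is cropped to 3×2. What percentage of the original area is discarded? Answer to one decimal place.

The height stays; only width is cut (since 3×2 is narrower than 2.21:1).
(1.500)/(2.210) ≈ 0.679 of the area survives, leaving 32.13% discarded.

32.1%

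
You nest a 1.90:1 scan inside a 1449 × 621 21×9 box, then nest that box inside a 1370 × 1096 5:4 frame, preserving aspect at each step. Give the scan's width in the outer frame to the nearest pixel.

1116 px

First fit — 1.90:1 into 1449×621 spans the height: 1179.90 × 621.00.
21×9 in 1370×1096: fills the width, so the intermediate becomes 1370.00 × 587.14 — a scale of ×0.9455.
The scan scales with it: width 1179.90 × 0.9455 ≈ 1115.57.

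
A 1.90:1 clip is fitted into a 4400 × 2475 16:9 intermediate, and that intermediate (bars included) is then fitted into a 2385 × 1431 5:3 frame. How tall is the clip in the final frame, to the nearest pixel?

1.90:1 in 4400×2475: fills the width, so the clip is 4400.00 × 2315.79.
Second fit — the 16:9 canvas into 2385×1431 spans the width: 2385.00 × 1341.56 (×0.5420 from 4400×2475).
Applying the same ×0.5420: 2315.79 → 1255.26.

1255 px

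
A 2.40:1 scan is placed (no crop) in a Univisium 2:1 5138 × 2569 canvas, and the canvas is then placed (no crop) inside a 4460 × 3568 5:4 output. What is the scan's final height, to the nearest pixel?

Inside the 5138×2569 canvas the scan is width-limited at 5138.00 × 2140.83.
Univisium 2:1 in 4460×3568: fills the width, so the intermediate becomes 4460.00 × 2230.00 — a scale of ×0.8680.
Applying the same ×0.8680: 2140.83 → 1858.33.

1858 px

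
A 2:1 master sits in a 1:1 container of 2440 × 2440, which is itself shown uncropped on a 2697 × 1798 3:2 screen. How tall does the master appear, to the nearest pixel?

899 px

Inside the 2440×2440 canvas the master is width-limited at 2440.00 × 1220.00.
1:1 in 2697×1798: fills the height, so the intermediate becomes 1798.00 × 1798.00 — a scale of ×0.7369.
Applying the same ×0.7369: 1220.00 → 899.00.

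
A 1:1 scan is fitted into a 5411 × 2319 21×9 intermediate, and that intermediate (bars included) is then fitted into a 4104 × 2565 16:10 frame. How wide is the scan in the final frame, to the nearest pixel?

1759 px

Inside the 5411×2319 canvas the scan is height-limited at 2319.00 × 2319.00.
The 21×9 canvas is width-limited in 4104×2565, giving 4104.00 × 1758.86; scale factor 0.7585.
Applying the same ×0.7585: 2319.00 → 1758.86.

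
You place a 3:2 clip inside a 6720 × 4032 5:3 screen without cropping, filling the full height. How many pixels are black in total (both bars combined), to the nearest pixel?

The clip is 4032 × 3/2 ≈ 6048.0000 px wide.
Leftover width: 6720 − 6048.0000 = 672.0000 px.
That's 672.0000 × 4032 ≈ 2709504 black pixels.

2709504 pixels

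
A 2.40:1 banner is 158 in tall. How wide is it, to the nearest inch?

At 2.40:1, 158 × 2.400 ≈ 379.20.

379 in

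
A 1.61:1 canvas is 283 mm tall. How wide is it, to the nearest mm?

456 mm

Width = 283 × 1.610 = 455.63.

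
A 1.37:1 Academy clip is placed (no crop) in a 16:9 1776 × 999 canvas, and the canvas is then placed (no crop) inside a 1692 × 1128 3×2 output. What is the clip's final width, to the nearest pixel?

1304 px

Inside the 1776×999 canvas the clip is height-limited at 1368.63 × 999.00.
The 16:9 canvas is width-limited in 1692×1128, giving 1692.00 × 951.75; scale factor 0.9527.
Applying the same ×0.9527: 1368.63 → 1303.90.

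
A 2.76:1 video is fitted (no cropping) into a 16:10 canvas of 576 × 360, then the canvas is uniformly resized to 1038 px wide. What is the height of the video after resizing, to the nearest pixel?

At 576×360 the video is width-limited, so height = 576 / 2.760 ≈ 208.70 px.
Scaling 576 → 1038 is ×1.8021, so the height becomes 208.70 × 1.8021 ≈ 376.09 px.

376 px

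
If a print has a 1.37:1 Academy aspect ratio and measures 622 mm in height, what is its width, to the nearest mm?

852 mm

622 × 1.370 = 852.14.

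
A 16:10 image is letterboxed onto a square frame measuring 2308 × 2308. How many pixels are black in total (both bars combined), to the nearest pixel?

1997574 pixels

16:10 (1.600) > square (1.000), so the image fills the width.
Content height = 2308 × 10/16 ≈ 1442.5000 px.
2308 − 1442.5000 = 865.5000 px of bars.
That's 865.5000 × 2308 ≈ 1997574 black pixels.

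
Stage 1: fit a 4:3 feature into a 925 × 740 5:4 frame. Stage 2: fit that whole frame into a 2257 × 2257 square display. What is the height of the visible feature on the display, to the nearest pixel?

1693 px

4:3 in 925×740: fills the width, so the feature is 925.00 × 693.75.
5:4 in 2257×2257: fills the width, so the intermediate becomes 2257.00 × 1805.60 — a scale of ×2.4400.
The feature scales with it: height 693.75 × 2.4400 ≈ 1692.75.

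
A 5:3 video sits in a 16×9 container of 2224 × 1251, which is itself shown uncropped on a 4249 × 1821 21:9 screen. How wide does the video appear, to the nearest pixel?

Inside the 2224×1251 canvas the video is height-limited at 2085.00 × 1251.00.
The 16×9 canvas is height-limited in 4249×1821, giving 3237.33 × 1821.00; scale factor 1.4556.
The video scales with it: width 2085.00 × 1.4556 ≈ 3035.00.

3035 px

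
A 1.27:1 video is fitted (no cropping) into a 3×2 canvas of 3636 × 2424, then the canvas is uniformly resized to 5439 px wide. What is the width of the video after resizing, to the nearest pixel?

At 3636×2424 the video is height-limited, so width = 2424 × 1.270 ≈ 3078.48 px.
The frame scales by 5439/3636 = 1.4959; 3078.48 × 1.4959 ≈ 4605.02 px.

4605 px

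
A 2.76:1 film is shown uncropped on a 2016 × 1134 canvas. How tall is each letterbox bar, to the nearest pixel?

202 px

2.76:1 (2.760) > 16:9 (1.778), so the film fills the width.
That makes the image 730.43 px tall (2016 / 2.760).
1134 − 730.43 = 403.57 px of bars (201.78 each).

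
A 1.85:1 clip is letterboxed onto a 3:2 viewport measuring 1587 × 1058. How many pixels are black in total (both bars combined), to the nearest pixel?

1.85:1 is wider than 3:2, so it spans the full width.
That makes the image 857.8378 px tall (1587 / 1.850).
Leftover height: 1058 − 857.8378 = 200.1622 px.
Bar area = 200.1622 × 1587 ≈ 317657 px.

317657 pixels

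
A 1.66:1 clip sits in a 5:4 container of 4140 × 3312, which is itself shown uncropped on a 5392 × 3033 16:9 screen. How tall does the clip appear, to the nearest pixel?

2284 px

Inside the 4140×3312 canvas the clip is width-limited at 4140.00 × 2493.98.
5:4 in 5392×3033: fills the height, so the intermediate becomes 3791.25 × 3033.00 — a scale of ×0.9158.
The clip scales with it: height 2493.98 × 0.9158 ≈ 2283.89.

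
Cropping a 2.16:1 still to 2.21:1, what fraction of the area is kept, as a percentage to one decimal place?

Going from 2.16:1 to 2.21:1 means cutting height while keeping width.
Area ratio = (2.160)/(2.210) = 97.74% retained.

97.7%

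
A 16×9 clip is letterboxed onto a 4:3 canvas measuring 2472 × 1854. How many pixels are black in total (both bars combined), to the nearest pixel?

1145772 pixels

16×9 (1.778) > 4:3 (1.333), so the clip fills the width.
Content height = 2472 × 9/16 ≈ 1390.5000 px.
Leftover height: 1854 − 1390.5000 = 463.5000 px.
Across the 2472-px span: 463.5000 × 2472 ≈ 1145772 px.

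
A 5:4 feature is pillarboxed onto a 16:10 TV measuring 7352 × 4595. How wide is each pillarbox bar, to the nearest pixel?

5:4 (1.250) < 16:10 (1.600), so the feature fills the height.
The feature is 4595 × 5/4 ≈ 5743.75 px wide.
Black = 7352 − 5743.75 = 1608.25 px, or 804.12 per bar.

804 px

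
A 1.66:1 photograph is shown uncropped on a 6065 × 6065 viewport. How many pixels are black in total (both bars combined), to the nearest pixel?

14625053 pixels

1.66:1 is wider than 1:1, so it spans the full width.
The photograph is 6065 / 1.660 ≈ 3653.6145 px tall.
Black = 6065 − 3653.6145 = 2411.3855 px.
Bar area = 2411.3855 × 6065 ≈ 14625053 px.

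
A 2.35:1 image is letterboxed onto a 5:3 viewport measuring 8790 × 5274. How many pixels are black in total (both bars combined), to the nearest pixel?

13480120 pixels

2.35:1 is wider than 5:3, so it spans the full width.
Content height = 8790 / 2.350 ≈ 3740.4255 px.
Black = 5274 − 3740.4255 = 1533.5745 px.
Bar area = 1533.5745 × 8790 ≈ 13480120 px.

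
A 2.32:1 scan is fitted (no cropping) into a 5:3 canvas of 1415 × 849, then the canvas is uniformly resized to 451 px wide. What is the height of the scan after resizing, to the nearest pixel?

In the 1415×849 frame the scan fills the width: height = 1415 / 2.320 ≈ 609.91 px.
Resizing to 451 px wide multiplies everything by 0.3187: 609.91 → 194.40 px.

194 px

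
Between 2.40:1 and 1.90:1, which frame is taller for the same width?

2.4 and 1.9; 2.4 > 1.9. The smaller width-to-height ratio is the taller frame.

1.90:1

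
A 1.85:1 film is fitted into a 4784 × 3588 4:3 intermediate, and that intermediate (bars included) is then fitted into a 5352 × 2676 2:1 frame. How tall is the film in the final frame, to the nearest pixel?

1.85:1 in 4784×3588: fills the width, so the film is 4784.00 × 2585.95.
The 4:3 canvas is height-limited in 5352×2676, giving 3568.00 × 2676.00; scale factor 0.7458.
The film scales with it: height 2585.95 × 0.7458 ≈ 1928.65.

1929 px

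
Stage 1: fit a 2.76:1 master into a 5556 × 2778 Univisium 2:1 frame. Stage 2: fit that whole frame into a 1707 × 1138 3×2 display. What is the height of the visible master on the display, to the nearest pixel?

618 px

2.76:1 in 5556×2778: fills the width, so the master is 5556.00 × 2013.04.
The Univisium 2:1 canvas is width-limited in 1707×1138, giving 1707.00 × 853.50; scale factor 0.3072.
The master scales with it: height 2013.04 × 0.3072 ≈ 618.48.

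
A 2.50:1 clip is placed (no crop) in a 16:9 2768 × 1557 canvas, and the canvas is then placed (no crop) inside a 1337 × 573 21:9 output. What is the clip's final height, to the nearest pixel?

First fit — 2.50:1 into 2768×1557 spans the width: 2768.00 × 1107.20.
16:9 in 1337×573: fills the height, so the intermediate becomes 1018.67 × 573.00 — a scale of ×0.3680.
The clip scales with it: height 1107.20 × 0.3680 ≈ 407.47.

407 px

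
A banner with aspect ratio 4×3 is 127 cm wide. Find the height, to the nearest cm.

Height = 127 × 3/4 = 95.25.

95 cm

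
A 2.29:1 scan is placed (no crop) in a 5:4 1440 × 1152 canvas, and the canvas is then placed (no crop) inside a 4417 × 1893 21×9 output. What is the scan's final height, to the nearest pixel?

Inside the 1440×1152 canvas the scan is width-limited at 1440.00 × 628.82.
The 5:4 canvas is height-limited in 4417×1893, giving 2366.25 × 1893.00; scale factor 1.6432.
The scan scales with it: height 628.82 × 1.6432 ≈ 1033.30.

1033 px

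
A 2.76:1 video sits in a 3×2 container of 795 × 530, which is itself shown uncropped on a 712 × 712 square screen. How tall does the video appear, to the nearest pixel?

258 px

Inside the 795×530 canvas the video is width-limited at 795.00 × 288.04.
Second fit — the 3×2 canvas into 712×712 spans the width: 712.00 × 474.67 (×0.8956 from 795×530).
The video scales with it: height 288.04 × 0.8956 ≈ 257.97.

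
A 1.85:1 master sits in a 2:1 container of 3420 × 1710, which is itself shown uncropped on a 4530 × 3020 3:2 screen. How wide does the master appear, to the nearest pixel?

4190 px

1.85:1 in 3420×1710: fills the height, so the master is 3163.50 × 1710.00.
Second fit — the 2:1 canvas into 4530×3020 spans the width: 4530.00 × 2265.00 (×1.3246 from 3420×1710).
The master scales with it: width 3163.50 × 1.3246 ≈ 4190.25.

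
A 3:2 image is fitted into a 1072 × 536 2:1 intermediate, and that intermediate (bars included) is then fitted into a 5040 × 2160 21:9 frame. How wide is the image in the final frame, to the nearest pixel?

3240 px

3:2 in 1072×536: fills the height, so the image is 804.00 × 536.00.
2:1 in 5040×2160: fills the height, so the intermediate becomes 4320.00 × 2160.00 — a scale of ×4.0299.
So the image's width is 804.00 × 4.0299 ≈ 3240.00.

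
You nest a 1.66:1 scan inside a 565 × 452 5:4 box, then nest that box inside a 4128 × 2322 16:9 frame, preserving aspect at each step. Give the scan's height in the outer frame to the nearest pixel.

1748 px

Inside the 565×452 canvas the scan is width-limited at 565.00 × 340.36.
5:4 in 4128×2322: fills the height, so the intermediate becomes 2902.50 × 2322.00 — a scale of ×5.1372.
Applying the same ×5.1372: 340.36 → 1748.49.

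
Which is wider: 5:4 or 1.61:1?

1.61:1

5:4 = 1.25 and 1.61; 1.61 > 1.25.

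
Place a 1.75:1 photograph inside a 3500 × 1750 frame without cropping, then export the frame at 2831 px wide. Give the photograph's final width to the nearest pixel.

2477 px

Fitted into 3500×1750, the photograph spans the height; its width is 1750 × 1.750 ≈ 3062.50 px.
The frame scales by 2831/3500 = 0.8089; 3062.50 × 0.8089 ≈ 2477.12 px.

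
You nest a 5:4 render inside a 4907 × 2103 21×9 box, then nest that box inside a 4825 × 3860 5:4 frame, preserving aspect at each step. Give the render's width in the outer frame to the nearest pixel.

2585 px

First fit — 5:4 into 4907×2103 spans the height: 2628.75 × 2103.00.
Second fit — the 21×9 canvas into 4825×3860 spans the width: 4825.00 × 2067.86 (×0.9833 from 4907×2103).
So the render's width is 2628.75 × 0.9833 ≈ 2584.82.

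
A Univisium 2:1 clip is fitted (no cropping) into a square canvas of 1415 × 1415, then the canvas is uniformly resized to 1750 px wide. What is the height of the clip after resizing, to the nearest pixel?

At 1415×1415 the clip is width-limited, so height = 1415 × 1/2 ≈ 707.50 px.
Scaling 1415 → 1750 is ×1.2367, so the height becomes 707.50 × 1.2367 ≈ 875.00 px.

875 px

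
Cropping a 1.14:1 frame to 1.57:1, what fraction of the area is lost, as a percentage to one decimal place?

27.4%

Going from 1.14:1 to 1.57:1 means cutting height while keeping width.
Fraction kept = (1.140)/(1.570) ≈ 72.61%, so 27.39% is lost.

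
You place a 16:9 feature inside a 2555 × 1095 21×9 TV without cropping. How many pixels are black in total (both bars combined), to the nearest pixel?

Since 1.778 < 2.333, the feature is height-limited.
That makes the image 1946.6667 px wide (1095 × 16/9).
Leftover width: 2555 − 1946.6667 = 608.3333 px.
Across the 1095-px span: 608.3333 × 1095 ≈ 666125 px.

666125 pixels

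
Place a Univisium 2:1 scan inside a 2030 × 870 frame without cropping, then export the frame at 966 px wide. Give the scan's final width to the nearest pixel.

828 px

At 2030×870 the scan is height-limited, so width = 870 × 2/1 ≈ 1740.00 px.
The frame scales by 966/2030 = 0.4759; 1740.00 × 0.4759 ≈ 828.00 px.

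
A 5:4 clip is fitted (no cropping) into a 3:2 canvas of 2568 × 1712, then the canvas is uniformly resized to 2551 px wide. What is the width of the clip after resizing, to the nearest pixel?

At 2568×1712 the clip is height-limited, so width = 1712 × 5/4 ≈ 2140.00 px.
Resizing to 2551 px wide multiplies everything by 0.9934: 2140.00 → 2125.83 px.

2126 px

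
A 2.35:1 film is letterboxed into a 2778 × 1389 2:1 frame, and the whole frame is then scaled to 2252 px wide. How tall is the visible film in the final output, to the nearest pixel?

958 px

Fitted into 2778×1389, the film spans the width; its height is 2778 / 2.350 ≈ 1182.13 px.
The frame scales by 2252/2778 = 0.8107; 1182.13 × 0.8107 ≈ 958.30 px.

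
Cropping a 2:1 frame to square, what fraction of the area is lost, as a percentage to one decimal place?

Going from 2:1 to square means cutting width while keeping height.
Fraction kept = (1.000)/(2.000) ≈ 50.00%, so 50.00% is lost.

50.0%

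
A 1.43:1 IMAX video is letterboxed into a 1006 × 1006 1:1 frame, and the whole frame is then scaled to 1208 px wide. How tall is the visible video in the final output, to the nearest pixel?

845 px

Fitted into 1006×1006, the video spans the width; its height is 1006 / 1.430 ≈ 703.50 px.
The frame scales by 1208/1006 = 1.2008; 703.50 × 1.2008 ≈ 844.76 px.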